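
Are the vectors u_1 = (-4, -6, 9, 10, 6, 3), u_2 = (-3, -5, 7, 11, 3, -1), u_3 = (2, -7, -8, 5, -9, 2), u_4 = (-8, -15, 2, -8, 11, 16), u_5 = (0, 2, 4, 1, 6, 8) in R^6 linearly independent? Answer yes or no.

Form the matrix with these vectors as rows and row reduce.
R2 ← R2 − (3/4)·R1: [0, -1/2, 1/4, 7/2, -3/2, -13/4]
R3 ← R3 + (1/2)·R1: [0, -10, -7/2, 10, -6, 7/2]
R4 ← R4 − (2)·R1: [0, -3, -16, -28, -1, 10]
R3 ← R3 − (20)·R2: [0, 0, -17/2, -60, 24, 137/2]
R4 ← R4 − (6)·R2: [0, 0, -35/2, -49, 8, 59/2]
R5 ← R5 + (4)·R2: [0, 0, 5, 15, 0, -5]
R4 ← R4 − (35/17)·R3: [0, 0, 0, 1267/17, -704/17, -1896/17]
R5 ← R5 + (10/17)·R3: [0, 0, 0, -345/17, 240/17, 600/17]
R5 ← R5 + (345/1267)·R4: [0, 0, 0, 0, 3600/1267, 6240/1267]
5 nonzero rows, so the 5 vectors span a space of dimension 5.
Since 5 = 5, the vectors are linearly independent.

yes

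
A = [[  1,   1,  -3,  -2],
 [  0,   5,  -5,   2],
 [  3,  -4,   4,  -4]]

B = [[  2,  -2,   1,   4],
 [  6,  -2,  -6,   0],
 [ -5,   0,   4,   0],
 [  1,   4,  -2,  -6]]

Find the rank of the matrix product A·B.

First compute AB:
[[ 21, -12, -13,  16],
 [ 57,  -2, -54, -12],
 [-42, -14,  51,  36]]
Now row reduce the product.
R2 ← R2 − (19/7)·R1: [0, 214/7, -131/7, -388/7]
R3 ← R3 + (2)·R1: [0, -38, 25, 68]
R3 ← R3 + (133/107)·R2: [0, 0, 186/107, -96/107]
3 nonzero rows, so rank(AB) = 3.

3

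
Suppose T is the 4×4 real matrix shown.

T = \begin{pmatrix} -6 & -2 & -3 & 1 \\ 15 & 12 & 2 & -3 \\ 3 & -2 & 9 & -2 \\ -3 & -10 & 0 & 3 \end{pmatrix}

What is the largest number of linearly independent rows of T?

Row reduce to echelon form.
R2 ← R2 + (5/2)·R1: [0, 7, -11/2, -1/2]
R3 ← R3 + (1/2)·R1: [0, -3, 15/2, -3/2]
R4 ← R4 − (1/2)·R1: [0, -9, 3/2, 5/2]
R3 ← R3 + (3/7)·R2: [0, 0, 36/7, -12/7]
R4 ← R4 + (9/7)·R2: [0, 0, -39/7, 13/7]
R4 ← R4 + (13/12)·R3: [0, 0, 0, 0]
Echelon form has 3 nonzero rows, so rank(T) = 3.
The rank gives the maximum number of linearly independent rows: 3.

3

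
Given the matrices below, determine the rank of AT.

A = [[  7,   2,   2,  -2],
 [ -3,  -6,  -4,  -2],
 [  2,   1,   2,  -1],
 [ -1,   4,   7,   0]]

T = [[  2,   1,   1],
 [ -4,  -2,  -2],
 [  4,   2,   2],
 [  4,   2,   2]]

1

First compute AT:
[[  6,   3,   3],
 [ -6,  -3,  -3],
 [  4,   2,   2],
 [ 10,   5,   5]]
Now row reduce the product.
R2 ← R2 + R1: [0, 0, 0]
R3 ← R3 − (2/3)·R1: [0, 0, 0]
R4 ← R4 − (5/3)·R1: [0, 0, 0]
1 nonzero row, so rank(AT) = 1.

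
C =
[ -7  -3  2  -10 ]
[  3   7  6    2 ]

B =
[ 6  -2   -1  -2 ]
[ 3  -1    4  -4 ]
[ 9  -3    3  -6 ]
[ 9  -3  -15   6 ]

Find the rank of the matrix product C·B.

First compute CB:
[[-123,  41, 151, -46],
 [111, -37,  13, -58]]
Now row reduce the product.
R2 ← R2 + (37/41)·R1: [0, 0, 6120/41, -4080/41]
2 nonzero rows, so rank(CB) = 2.

2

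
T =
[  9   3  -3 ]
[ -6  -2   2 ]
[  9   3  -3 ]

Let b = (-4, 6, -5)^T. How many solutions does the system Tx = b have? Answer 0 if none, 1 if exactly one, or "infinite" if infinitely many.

Row reduce the augmented matrix [T | b].
R2 ← R2 + (2/3)·R1: [0, 0, 0, 10/3]
R3 ← R3 − R1: [0, 0, 0, -1]
R3 ← R3 + (3/10)·R2: [0, 0, 0, 0]
The echelon form has 2 nonzero rows; the last pivot sits in the augmented column, so rank(T) = 1 but rank([T|b]) = 2.
Since the ranks differ, the system is inconsistent.
It has no solutions.

0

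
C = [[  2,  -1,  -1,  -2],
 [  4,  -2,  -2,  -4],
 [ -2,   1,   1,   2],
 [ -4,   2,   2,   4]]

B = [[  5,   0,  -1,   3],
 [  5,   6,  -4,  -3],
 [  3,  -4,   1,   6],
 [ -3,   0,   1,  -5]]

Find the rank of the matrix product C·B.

1

First compute CB:
[[  8,  -2,  -1,  13],
 [ 16,  -4,  -2,  26],
 [ -8,   2,   1, -13],
 [-16,   4,   2, -26]]
Now row reduce the product.
R2 ← R2 − (2)·R1: [0, 0, 0, 0]
R3 ← R3 + R1: [0, 0, 0, 0]
R4 ← R4 + (2)·R1: [0, 0, 0, 0]
1 nonzero row, so rank(CB) = 1.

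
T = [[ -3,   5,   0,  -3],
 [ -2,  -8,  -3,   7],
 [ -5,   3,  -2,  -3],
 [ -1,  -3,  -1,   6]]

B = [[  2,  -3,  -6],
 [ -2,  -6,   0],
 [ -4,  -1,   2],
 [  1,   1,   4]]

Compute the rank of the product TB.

First compute TB:
[[-19, -24,   6],
 [ 31,  64,  34],
 [-11,  -4,  14],
 [ 14,  28,  28]]
Now row reduce the product.
R2 ← R2 + (31/19)·R1: [0, 472/19, 832/19]
R3 ← R3 − (11/19)·R1: [0, 188/19, 200/19]
R4 ← R4 + (14/19)·R1: [0, 196/19, 616/19]
R3 ← R3 − (47/118)·R2: [0, 0, -408/59]
R4 ← R4 − (49/118)·R2: [0, 0, 840/59]
R4 ← R4 + (35/17)·R3: [0, 0, 0]
3 nonzero rows, so rank(TB) = 3.

3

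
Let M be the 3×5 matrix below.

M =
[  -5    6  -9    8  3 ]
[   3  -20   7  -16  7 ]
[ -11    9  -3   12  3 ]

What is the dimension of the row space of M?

Row reduce to echelon form.
R2 ← R2 + (3/5)·R1: [0, -82/5, 8/5, -56/5, 44/5]
R3 ← R3 − (11/5)·R1: [0, -21/5, 84/5, -28/5, -18/5]
R3 ← R3 − (21/82)·R2: [0, 0, 672/41, -112/41, -240/41]
Echelon form has 3 nonzero rows, so rank(M) = 3.
The row space has dimension equal to the rank: 3.

3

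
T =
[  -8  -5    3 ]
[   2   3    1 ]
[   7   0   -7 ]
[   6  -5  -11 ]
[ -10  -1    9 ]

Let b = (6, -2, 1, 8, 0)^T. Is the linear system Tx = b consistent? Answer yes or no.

Row reduce the augmented matrix [T | b].
R2 ← R2 + (1/4)·R1: [0, 7/4, 7/4, -1/2]
R3 ← R3 + (7/8)·R1: [0, -35/8, -35/8, 25/4]
R4 ← R4 + (3/4)·R1: [0, -35/4, -35/4, 25/2]
R5 ← R5 − (5/4)·R1: [0, 21/4, 21/4, -15/2]
R3 ← R3 + (5/2)·R2: [0, 0, 0, 5]
R4 ← R4 + (5)·R2: [0, 0, 0, 10]
R5 ← R5 − (3)·R2: [0, 0, 0, -6]
R4 ← R4 − (2)·R3: [0, 0, 0, 0]
R5 ← R5 + (6/5)·R3: [0, 0, 0, 0]
The echelon form has 3 nonzero rows; the last pivot sits in the augmented column, so rank(T) = 2 but rank([T|b]) = 3.
Since the ranks differ, the system is inconsistent.

no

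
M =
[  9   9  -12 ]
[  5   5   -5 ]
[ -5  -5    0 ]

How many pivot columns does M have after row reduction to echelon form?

Row reduce to echelon form.
R2 ← R2 − (5/9)·R1: [0, 0, 5/3]
R3 ← R3 + (5/9)·R1: [0, 0, -20/3]
R3 ← R3 + (4)·R2: [0, 0, 0]
Echelon form has 2 nonzero rows, so rank(M) = 2.
Each nonzero row contributes one pivot column: 2 pivot columns.

2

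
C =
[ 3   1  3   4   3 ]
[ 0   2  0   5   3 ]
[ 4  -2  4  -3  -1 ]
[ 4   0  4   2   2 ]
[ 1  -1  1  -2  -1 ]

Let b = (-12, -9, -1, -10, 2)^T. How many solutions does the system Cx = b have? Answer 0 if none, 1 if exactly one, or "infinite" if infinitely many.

Row reduce the augmented matrix [C | b].
R3 ← R3 − (4/3)·R1: [0, -10/3, 0, -25/3, -5, 15]
R4 ← R4 − (4/3)·R1: [0, -4/3, 0, -10/3, -2, 6]
R5 ← R5 − (1/3)·R1: [0, -4/3, 0, -10/3, -2, 6]
R3 ← R3 + (5/3)·R2: [0, 0, 0, 0, 0, 0]
R4 ← R4 + (2/3)·R2: [0, 0, 0, 0, 0, 0]
R5 ← R5 + (2/3)·R2: [0, 0, 0, 0, 0, 0]
The echelon form has 2 nonzero rows, and every pivot lies in the first 5 columns, so rank(C) = rank([C|b]) = 2.
The system is consistent.
rank = 2 < 5 unknowns, so there are infinitely many solutions.

infinite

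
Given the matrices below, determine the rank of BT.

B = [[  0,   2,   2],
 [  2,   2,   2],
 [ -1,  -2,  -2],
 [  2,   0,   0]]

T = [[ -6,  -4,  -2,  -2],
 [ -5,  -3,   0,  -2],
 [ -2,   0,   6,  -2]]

2

First compute BT:
[[-14,  -6,  12,  -8],
 [-26, -14,   8, -12],
 [ 20,  10, -10,  10],
 [-12,  -8,  -4,  -4]]
Now row reduce the product.
R2 ← R2 − (13/7)·R1: [0, -20/7, -100/7, 20/7]
R3 ← R3 + (10/7)·R1: [0, 10/7, 50/7, -10/7]
R4 ← R4 − (6/7)·R1: [0, -20/7, -100/7, 20/7]
R3 ← R3 + (1/2)·R2: [0, 0, 0, 0]
R4 ← R4 − R2: [0, 0, 0, 0]
2 nonzero rows, so rank(BT) = 2.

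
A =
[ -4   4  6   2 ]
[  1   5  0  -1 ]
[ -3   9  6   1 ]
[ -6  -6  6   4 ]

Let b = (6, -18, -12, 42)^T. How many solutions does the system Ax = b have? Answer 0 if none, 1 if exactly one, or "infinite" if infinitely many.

Row reduce the augmented matrix [A | b].
R2 ← R2 + (1/4)·R1: [0, 6, 3/2, -1/2, -33/2]
R3 ← R3 − (3/4)·R1: [0, 6, 3/2, -1/2, -33/2]
R4 ← R4 − (3/2)·R1: [0, -12, -3, 1, 33]
R3 ← R3 − R2: [0, 0, 0, 0, 0]
R4 ← R4 + (2)·R2: [0, 0, 0, 0, 0]
The echelon form has 2 nonzero rows, and every pivot lies in the first 4 columns, so rank(A) = rank([A|b]) = 2.
The system is consistent.
rank = 2 < 4 unknowns, so there are infinitely many solutions.

infinite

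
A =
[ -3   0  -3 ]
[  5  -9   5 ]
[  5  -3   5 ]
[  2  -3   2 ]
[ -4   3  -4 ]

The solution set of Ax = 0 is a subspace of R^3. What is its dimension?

1

Row reduce to echelon form.
R2 ← R2 + (5/3)·R1: [0, -9, 0]
R3 ← R3 + (5/3)·R1: [0, -3, 0]
R4 ← R4 + (2/3)·R1: [0, -3, 0]
R5 ← R5 − (4/3)·R1: [0, 3, 0]
R3 ← R3 − (1/3)·R2: [0, 0, 0]
R4 ← R4 − (1/3)·R2: [0, 0, 0]
R5 ← R5 + (1/3)·R2: [0, 0, 0]
2 nonzero rows, so rank(A) = 2.
A has 3 columns; by rank–nullity, nullity = 3 − 2 = 1.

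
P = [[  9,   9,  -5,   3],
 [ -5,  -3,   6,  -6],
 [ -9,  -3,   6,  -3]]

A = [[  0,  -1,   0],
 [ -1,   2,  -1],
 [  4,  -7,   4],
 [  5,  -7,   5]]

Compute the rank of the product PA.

First compute PA:
[[-14,  23, -14],
 [ -3,  -1,  -3],
 [ 12, -18,  12]]
Now row reduce the product.
R2 ← R2 − (3/14)·R1: [0, -83/14, 0]
R3 ← R3 + (6/7)·R1: [0, 12/7, 0]
R3 ← R3 + (24/83)·R2: [0, 0, 0]
2 nonzero rows, so rank(PA) = 2.

2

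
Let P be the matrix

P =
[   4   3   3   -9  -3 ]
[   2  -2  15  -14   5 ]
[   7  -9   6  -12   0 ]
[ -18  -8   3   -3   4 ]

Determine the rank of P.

Row reduce to echelon form.
R2 ← R2 − (1/2)·R1: [0, -7/2, 27/2, -19/2, 13/2]
R3 ← R3 − (7/4)·R1: [0, -57/4, 3/4, 15/4, 21/4]
R4 ← R4 + (9/2)·R1: [0, 11/2, 33/2, -87/2, -19/2]
R3 ← R3 − (57/14)·R2: [0, 0, -759/14, 297/7, -297/14]
R4 ← R4 + (11/7)·R2: [0, 0, 264/7, -409/7, 5/7]
R4 ← R4 + (16/23)·R3: [0, 0, 0, -665/23, -323/23]
Echelon form has 4 nonzero rows, so rank(P) = 4.

4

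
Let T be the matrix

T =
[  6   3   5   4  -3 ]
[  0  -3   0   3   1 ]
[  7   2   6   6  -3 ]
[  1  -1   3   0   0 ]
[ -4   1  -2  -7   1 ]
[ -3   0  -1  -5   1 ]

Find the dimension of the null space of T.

Row reduce to echelon form.
R3 ← R3 − (7/6)·R1: [0, -3/2, 1/6, 4/3, 1/2]
R4 ← R4 − (1/6)·R1: [0, -3/2, 13/6, -2/3, 1/2]
R5 ← R5 + (2/3)·R1: [0, 3, 4/3, -13/3, -1]
R6 ← R6 + (1/2)·R1: [0, 3/2, 3/2, -3, -1/2]
R3 ← R3 − (1/2)·R2: [0, 0, 1/6, -1/6, 0]
R4 ← R4 − (1/2)·R2: [0, 0, 13/6, -13/6, 0]
R5 ← R5 + R2: [0, 0, 4/3, -4/3, 0]
R6 ← R6 + (1/2)·R2: [0, 0, 3/2, -3/2, 0]
R4 ← R4 − (13)·R3: [0, 0, 0, 0, 0]
R5 ← R5 − (8)·R3: [0, 0, 0, 0, 0]
R6 ← R6 − (9)·R3: [0, 0, 0, 0, 0]
3 nonzero rows, so rank(T) = 3.
T has 5 columns; by rank–nullity, nullity = 5 − 3 = 2.

2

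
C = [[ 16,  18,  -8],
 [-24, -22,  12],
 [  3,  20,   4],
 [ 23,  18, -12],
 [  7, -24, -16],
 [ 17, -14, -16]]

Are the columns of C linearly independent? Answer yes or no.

Row reduce C to echelon form.
R2 ← R2 + (3/2)·R1: [0, 5, 0]
R3 ← R3 − (3/16)·R1: [0, 133/8, 11/2]
R4 ← R4 − (23/16)·R1: [0, -63/8, -1/2]
R5 ← R5 − (7/16)·R1: [0, -255/8, -25/2]
R6 ← R6 − (17/16)·R1: [0, -265/8, -15/2]
R3 ← R3 − (133/40)·R2: [0, 0, 11/2]
R4 ← R4 + (63/40)·R2: [0, 0, -1/2]
R5 ← R5 + (51/8)·R2: [0, 0, -25/2]
R6 ← R6 + (53/8)·R2: [0, 0, -15/2]
R4 ← R4 + (1/11)·R3: [0, 0, 0]
R5 ← R5 + (25/11)·R3: [0, 0, 0]
R6 ← R6 + (15/11)·R3: [0, 0, 0]
3 pivots among 3 columns.
Every column is a pivot column, so the columns are linearly independent.

yes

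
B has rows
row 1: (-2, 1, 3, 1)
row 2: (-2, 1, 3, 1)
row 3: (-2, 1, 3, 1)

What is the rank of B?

Row reduce to echelon form.
R2 ← R2 − R1: [0, 0, 0, 0]
R3 ← R3 − R1: [0, 0, 0, 0]
Echelon form has 1 nonzero row, so rank(B) = 1.

1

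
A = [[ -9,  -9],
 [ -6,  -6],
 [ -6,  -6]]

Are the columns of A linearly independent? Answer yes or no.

Row reduce A to echelon form.
R2 ← R2 − (2/3)·R1: [0, 0]
R3 ← R3 − (2/3)·R1: [0, 0]
1 pivot among 2 columns.
Only 1 < 2 pivot columns, so the columns are linearly dependent.

no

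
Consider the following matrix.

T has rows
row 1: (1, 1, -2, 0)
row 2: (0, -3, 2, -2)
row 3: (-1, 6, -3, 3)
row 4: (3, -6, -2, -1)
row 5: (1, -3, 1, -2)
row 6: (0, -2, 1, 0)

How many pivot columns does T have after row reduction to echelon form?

Row reduce to echelon form.
R3 ← R3 + R1: [0, 7, -5, 3]
R4 ← R4 − (3)·R1: [0, -9, 4, -1]
R5 ← R5 − R1: [0, -4, 3, -2]
R3 ← R3 + (7/3)·R2: [0, 0, -1/3, -5/3]
R4 ← R4 − (3)·R2: [0, 0, -2, 5]
R5 ← R5 − (4/3)·R2: [0, 0, 1/3, 2/3]
R6 ← R6 − (2/3)·R2: [0, 0, -1/3, 4/3]
R4 ← R4 − (6)·R3: [0, 0, 0, 15]
R5 ← R5 + R3: [0, 0, 0, -1]
R6 ← R6 − R3: [0, 0, 0, 3]
R5 ← R5 + (1/15)·R4: [0, 0, 0, 0]
R6 ← R6 − (1/5)·R4: [0, 0, 0, 0]
Echelon form has 4 nonzero rows, so rank(T) = 4.
Each nonzero row contributes one pivot column: 4 pivot columns.

4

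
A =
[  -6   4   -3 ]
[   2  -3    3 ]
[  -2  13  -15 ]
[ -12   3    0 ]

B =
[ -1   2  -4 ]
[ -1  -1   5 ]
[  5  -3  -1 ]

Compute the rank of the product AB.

2

First compute AB:
[[-13,  -7,  47],
 [ 16,  -2, -26],
 [-86,  28,  88],
 [  9, -27,  63]]
Now row reduce the product.
R2 ← R2 + (16/13)·R1: [0, -138/13, 414/13]
R3 ← R3 − (86/13)·R1: [0, 966/13, -2898/13]
R4 ← R4 + (9/13)·R1: [0, -414/13, 1242/13]
R3 ← R3 + (7)·R2: [0, 0, 0]
R4 ← R4 − (3)·R2: [0, 0, 0]
2 nonzero rows, so rank(AB) = 2.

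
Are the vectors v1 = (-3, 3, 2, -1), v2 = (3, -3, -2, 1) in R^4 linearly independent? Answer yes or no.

Form the matrix with these vectors as rows and row reduce.
R2 ← R2 + R1: [0, 0, 0, 0]
1 nonzero row, so the 2 vectors span a space of dimension 1.
Since 1 < 2, the vectors are linearly dependent.

no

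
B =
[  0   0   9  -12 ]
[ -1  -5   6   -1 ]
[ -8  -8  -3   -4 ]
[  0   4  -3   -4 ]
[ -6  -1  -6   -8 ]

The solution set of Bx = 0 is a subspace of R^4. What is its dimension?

1

Row reduce to echelon form.
Swap R1 ↔ R2
R3 ← R3 − (8)·R1: [0, 32, -51, 4]
R5 ← R5 − (6)·R1: [0, 29, -42, -2]
Swap R2 ↔ R3
R4 ← R4 − (1/8)·R2: [0, 0, 27/8, -9/2]
R5 ← R5 − (29/32)·R2: [0, 0, 135/32, -45/8]
R4 ← R4 − (3/8)·R3: [0, 0, 0, 0]
R5 ← R5 − (15/32)·R3: [0, 0, 0, 0]
3 nonzero rows, so rank(B) = 3.
B has 4 columns; by rank–nullity, nullity = 4 − 3 = 1.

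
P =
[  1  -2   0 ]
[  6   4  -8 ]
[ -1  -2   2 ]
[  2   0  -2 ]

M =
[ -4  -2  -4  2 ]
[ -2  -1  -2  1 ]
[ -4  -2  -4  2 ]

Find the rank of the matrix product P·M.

0

First compute PM:
[[  0,   0,   0,   0],
 [  0,   0,   0,   0],
 [  0,   0,   0,   0],
 [  0,   0,   0,   0]]
Now row reduce the product.
0 nonzero rows, so rank(PM) = 0.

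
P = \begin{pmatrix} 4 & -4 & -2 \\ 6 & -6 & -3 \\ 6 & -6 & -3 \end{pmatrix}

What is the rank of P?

1

Row reduce to echelon form.
R2 ← R2 − (3/2)·R1: [0, 0, 0]
R3 ← R3 − (3/2)·R1: [0, 0, 0]
Echelon form has 1 nonzero row, so rank(P) = 1.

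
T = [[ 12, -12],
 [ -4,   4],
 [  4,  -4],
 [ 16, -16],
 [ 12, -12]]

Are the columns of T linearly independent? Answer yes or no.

no

Row reduce T to echelon form.
R2 ← R2 + (1/3)·R1: [0, 0]
R3 ← R3 − (1/3)·R1: [0, 0]
R4 ← R4 − (4/3)·R1: [0, 0]
R5 ← R5 − R1: [0, 0]
1 pivot among 2 columns.
Only 1 < 2 pivot columns, so the columns are linearly dependent.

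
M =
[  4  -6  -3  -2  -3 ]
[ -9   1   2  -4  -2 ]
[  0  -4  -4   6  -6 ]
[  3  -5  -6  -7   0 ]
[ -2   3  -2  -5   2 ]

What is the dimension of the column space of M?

Row reduce to echelon form.
R2 ← R2 + (9/4)·R1: [0, -25/2, -19/4, -17/2, -35/4]
R4 ← R4 − (3/4)·R1: [0, -1/2, -15/4, -11/2, 9/4]
R5 ← R5 + (1/2)·R1: [0, 0, -7/2, -6, 1/2]
R3 ← R3 − (8/25)·R2: [0, 0, -62/25, 218/25, -16/5]
R4 ← R4 − (1/25)·R2: [0, 0, -89/25, -129/25, 13/5]
R4 ← R4 − (89/62)·R3: [0, 0, 0, -548/31, 223/31]
R5 ← R5 − (175/124)·R3: [0, 0, 0, -1135/62, 311/62]
R5 ← R5 − (1135/1096)·R4: [0, 0, 0, 0, -2667/1096]
Echelon form has 5 nonzero rows, so rank(M) = 5.
The column space has dimension equal to the rank: 5.

5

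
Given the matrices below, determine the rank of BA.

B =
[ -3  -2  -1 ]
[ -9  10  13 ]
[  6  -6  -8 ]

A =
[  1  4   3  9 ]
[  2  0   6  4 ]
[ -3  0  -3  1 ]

2

First compute BA:
[[ -4, -12, -18, -36],
 [-28, -36,  -6, -28],
 [ 18,  24,   6,  22]]
Now row reduce the product.
R2 ← R2 − (7)·R1: [0, 48, 120, 224]
R3 ← R3 + (9/2)·R1: [0, -30, -75, -140]
R3 ← R3 + (5/8)·R2: [0, 0, 0, 0]
2 nonzero rows, so rank(BA) = 2.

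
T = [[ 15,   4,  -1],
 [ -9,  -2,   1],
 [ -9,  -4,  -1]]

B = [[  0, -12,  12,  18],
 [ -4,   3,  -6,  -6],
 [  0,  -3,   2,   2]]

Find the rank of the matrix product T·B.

First compute TB:
[[-16, -165, 154, 244],
 [  8,  99, -94, -148],
 [ 16,  99, -86, -140]]
Now row reduce the product.
R2 ← R2 + (1/2)·R1: [0, 33/2, -17, -26]
R3 ← R3 + R1: [0, -66, 68, 104]
R3 ← R3 + (4)·R2: [0, 0, 0, 0]
2 nonzero rows, so rank(TB) = 2.

2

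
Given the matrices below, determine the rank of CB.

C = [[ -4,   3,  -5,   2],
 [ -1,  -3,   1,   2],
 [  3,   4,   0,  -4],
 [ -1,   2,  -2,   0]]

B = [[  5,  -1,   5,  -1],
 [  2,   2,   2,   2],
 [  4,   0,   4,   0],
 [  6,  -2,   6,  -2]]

2

First compute CB:
[[-22,   6, -22,   6],
 [  5,  -9,   5,  -9],
 [ -1,  13,  -1,  13],
 [ -9,   5,  -9,   5]]
Now row reduce the product.
R2 ← R2 + (5/22)·R1: [0, -84/11, 0, -84/11]
R3 ← R3 − (1/22)·R1: [0, 140/11, 0, 140/11]
R4 ← R4 − (9/22)·R1: [0, 28/11, 0, 28/11]
R3 ← R3 + (5/3)·R2: [0, 0, 0, 0]
R4 ← R4 + (1/3)·R2: [0, 0, 0, 0]
2 nonzero rows, so rank(CB) = 2.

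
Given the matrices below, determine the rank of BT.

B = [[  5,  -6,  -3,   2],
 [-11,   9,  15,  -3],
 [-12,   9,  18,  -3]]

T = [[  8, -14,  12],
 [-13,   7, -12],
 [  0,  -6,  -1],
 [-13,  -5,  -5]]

2

First compute BT:
[[ 92, -104, 125],
 [-166, 142, -240],
 [-174, 138, -255]]
Now row reduce the product.
R2 ← R2 + (83/46)·R1: [0, -1050/23, -665/46]
R3 ← R3 + (87/46)·R1: [0, -1350/23, -855/46]
R3 ← R3 − (9/7)·R2: [0, 0, 0]
2 nonzero rows, so rank(BT) = 2.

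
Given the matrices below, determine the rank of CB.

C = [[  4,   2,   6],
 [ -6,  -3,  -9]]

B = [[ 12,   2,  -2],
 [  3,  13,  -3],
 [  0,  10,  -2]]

First compute CB:
[[ 54,  94, -26],
 [-81, -141,  39]]
Now row reduce the product.
R2 ← R2 + (3/2)·R1: [0, 0, 0]
1 nonzero row, so rank(CB) = 1.

1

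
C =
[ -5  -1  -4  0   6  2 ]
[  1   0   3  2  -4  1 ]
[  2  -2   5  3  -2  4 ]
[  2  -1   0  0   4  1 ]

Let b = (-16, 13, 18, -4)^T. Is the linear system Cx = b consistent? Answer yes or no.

Row reduce the augmented matrix [C | b].
R2 ← R2 + (1/5)·R1: [0, -1/5, 11/5, 2, -14/5, 7/5, 49/5]
R3 ← R3 + (2/5)·R1: [0, -12/5, 17/5, 3, 2/5, 24/5, 58/5]
R4 ← R4 + (2/5)·R1: [0, -7/5, -8/5, 0, 32/5, 9/5, -52/5]
R3 ← R3 − (12)·R2: [0, 0, -23, -21, 34, -12, -106]
R4 ← R4 − (7)·R2: [0, 0, -17, -14, 26, -8, -79]
R4 ← R4 − (17/23)·R3: [0, 0, 0, 35/23, 20/23, 20/23, -15/23]
The echelon form has 4 nonzero rows, and every pivot lies in the first 6 columns, so rank(C) = rank([C|b]) = 4.
The system is consistent.

yes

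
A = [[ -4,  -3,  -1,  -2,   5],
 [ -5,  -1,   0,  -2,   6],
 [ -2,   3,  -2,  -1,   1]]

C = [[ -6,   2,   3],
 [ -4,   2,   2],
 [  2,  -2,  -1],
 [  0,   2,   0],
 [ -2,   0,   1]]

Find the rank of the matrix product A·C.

2

First compute AC:
[[ 24, -16, -12],
 [ 22, -16, -11],
 [ -6,   4,   3]]
Now row reduce the product.
R2 ← R2 − (11/12)·R1: [0, -4/3, 0]
R3 ← R3 + (1/4)·R1: [0, 0, 0]
2 nonzero rows, so rank(AC) = 2.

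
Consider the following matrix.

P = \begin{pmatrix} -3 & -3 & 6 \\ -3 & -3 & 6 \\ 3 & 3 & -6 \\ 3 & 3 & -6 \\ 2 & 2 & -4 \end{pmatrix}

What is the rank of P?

1

Row reduce to echelon form.
R2 ← R2 − R1: [0, 0, 0]
R3 ← R3 + R1: [0, 0, 0]
R4 ← R4 + R1: [0, 0, 0]
R5 ← R5 + (2/3)·R1: [0, 0, 0]
Echelon form has 1 nonzero row, so rank(P) = 1.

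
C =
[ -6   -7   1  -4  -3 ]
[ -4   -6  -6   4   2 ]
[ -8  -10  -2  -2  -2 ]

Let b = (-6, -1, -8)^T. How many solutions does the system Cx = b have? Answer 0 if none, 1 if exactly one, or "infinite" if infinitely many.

Row reduce the augmented matrix [C | b].
R2 ← R2 − (2/3)·R1: [0, -4/3, -20/3, 20/3, 4, 3]
R3 ← R3 − (4/3)·R1: [0, -2/3, -10/3, 10/3, 2, 0]
R3 ← R3 − (1/2)·R2: [0, 0, 0, 0, 0, -3/2]
The echelon form has 3 nonzero rows; the last pivot sits in the augmented column, so rank(C) = 2 but rank([C|b]) = 3.
Since the ranks differ, the system is inconsistent.
It has no solutions.

0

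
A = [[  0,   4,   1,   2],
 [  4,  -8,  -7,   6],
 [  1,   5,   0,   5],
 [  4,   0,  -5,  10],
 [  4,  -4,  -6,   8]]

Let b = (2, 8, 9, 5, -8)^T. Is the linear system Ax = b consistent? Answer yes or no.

no

Row reduce the augmented matrix [A | b].
Swap R1 ↔ R2
R3 ← R3 − (1/4)·R1: [0, 7, 7/4, 7/2, 7]
R4 ← R4 − R1: [0, 8, 2, 4, -3]
R5 ← R5 − R1: [0, 4, 1, 2, -16]
R3 ← R3 − (7/4)·R2: [0, 0, 0, 0, 7/2]
R4 ← R4 − (2)·R2: [0, 0, 0, 0, -7]
R5 ← R5 − R2: [0, 0, 0, 0, -18]
R4 ← R4 + (2)·R3: [0, 0, 0, 0, 0]
R5 ← R5 + (36/7)·R3: [0, 0, 0, 0, 0]
The echelon form has 3 nonzero rows; the last pivot sits in the augmented column, so rank(A) = 2 but rank([A|b]) = 3.
Since the ranks differ, the system is inconsistent.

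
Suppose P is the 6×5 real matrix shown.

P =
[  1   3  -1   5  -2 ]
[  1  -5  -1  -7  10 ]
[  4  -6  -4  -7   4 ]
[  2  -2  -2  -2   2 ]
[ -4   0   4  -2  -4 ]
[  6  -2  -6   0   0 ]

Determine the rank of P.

Row reduce to echelon form.
R2 ← R2 − R1: [0, -8, 0, -12, 12]
R3 ← R3 − (4)·R1: [0, -18, 0, -27, 12]
R4 ← R4 − (2)·R1: [0, -8, 0, -12, 6]
R5 ← R5 + (4)·R1: [0, 12, 0, 18, -12]
R6 ← R6 − (6)·R1: [0, -20, 0, -30, 12]
R3 ← R3 − (9/4)·R2: [0, 0, 0, 0, -15]
R4 ← R4 − R2: [0, 0, 0, 0, -6]
R5 ← R5 + (3/2)·R2: [0, 0, 0, 0, 6]
R6 ← R6 − (5/2)·R2: [0, 0, 0, 0, -18]
R4 ← R4 − (2/5)·R3: [0, 0, 0, 0, 0]
R5 ← R5 + (2/5)·R3: [0, 0, 0, 0, 0]
R6 ← R6 − (6/5)·R3: [0, 0, 0, 0, 0]
Echelon form has 3 nonzero rows, so rank(P) = 3.

3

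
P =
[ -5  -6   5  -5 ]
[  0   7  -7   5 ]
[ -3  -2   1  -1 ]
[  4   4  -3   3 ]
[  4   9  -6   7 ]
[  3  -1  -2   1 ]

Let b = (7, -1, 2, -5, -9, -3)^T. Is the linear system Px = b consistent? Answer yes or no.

no

Row reduce the augmented matrix [P | b].
R3 ← R3 − (3/5)·R1: [0, 8/5, -2, 2, -11/5]
R4 ← R4 + (4/5)·R1: [0, -4/5, 1, -1, 3/5]
R5 ← R5 + (4/5)·R1: [0, 21/5, -2, 3, -17/5]
R6 ← R6 + (3/5)·R1: [0, -23/5, 1, -2, 6/5]
R3 ← R3 − (8/35)·R2: [0, 0, -2/5, 6/7, -69/35]
R4 ← R4 + (4/35)·R2: [0, 0, 1/5, -3/7, 17/35]
R5 ← R5 − (3/5)·R2: [0, 0, 11/5, 0, -14/5]
R6 ← R6 + (23/35)·R2: [0, 0, -18/5, 9/7, 19/35]
R4 ← R4 + (1/2)·R3: [0, 0, 0, 0, -1/2]
R5 ← R5 + (11/2)·R3: [0, 0, 0, 33/7, -191/14]
R6 ← R6 − (9)·R3: [0, 0, 0, -45/7, 128/7]
Swap R4 ↔ R5
R6 ← R6 + (15/11)·R4: [0, 0, 0, 0, -7/22]
R6 ← R6 − (7/11)·R5: [0, 0, 0, 0, 0]
The echelon form has 5 nonzero rows; the last pivot sits in the augmented column, so rank(P) = 4 but rank([P|b]) = 5.
Since the ranks differ, the system is inconsistent.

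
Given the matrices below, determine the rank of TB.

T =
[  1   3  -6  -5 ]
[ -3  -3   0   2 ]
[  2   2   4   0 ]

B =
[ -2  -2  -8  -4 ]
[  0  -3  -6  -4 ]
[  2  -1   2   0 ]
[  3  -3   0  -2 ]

First compute TB:
[[-29,  10, -38,  -6],
 [ 12,   9,  42,  20],
 [  4, -14, -20, -16]]
Now row reduce the product.
R2 ← R2 + (12/29)·R1: [0, 381/29, 762/29, 508/29]
R3 ← R3 + (4/29)·R1: [0, -366/29, -732/29, -488/29]
R3 ← R3 + (122/127)·R2: [0, 0, 0, 0]
2 nonzero rows, so rank(TB) = 2.

2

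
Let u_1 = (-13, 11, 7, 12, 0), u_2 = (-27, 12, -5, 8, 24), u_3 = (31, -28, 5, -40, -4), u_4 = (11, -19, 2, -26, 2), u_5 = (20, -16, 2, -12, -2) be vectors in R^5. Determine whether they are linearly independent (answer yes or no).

yes

Form the matrix with these vectors as rows and row reduce.
R2 ← R2 − (27/13)·R1: [0, -141/13, -254/13, -220/13, 24]
R3 ← R3 + (31/13)·R1: [0, -23/13, 282/13, -148/13, -4]
R4 ← R4 + (11/13)·R1: [0, -126/13, 103/13, -206/13, 2]
R5 ← R5 + (20/13)·R1: [0, 12/13, 166/13, 84/13, -2]
R3 ← R3 − (23/141)·R2: [0, 0, 3508/141, -1216/141, -372/47]
R4 ← R4 − (42/47)·R2: [0, 0, 1193/47, -34/47, -914/47]
R5 ← R5 + (4/47)·R2: [0, 0, 522/47, 236/47, 2/47]
R4 ← R4 − (3579/3508)·R3: [0, 0, 0, 7082/877, -9973/877]
R5 ← R5 − (783/1754)·R3: [0, 0, 0, 7780/877, 3136/877]
R5 ← R5 − (3890/3541)·R4: [0, 0, 0, 0, 56898/3541]
5 nonzero rows, so the 5 vectors span a space of dimension 5.
Since 5 = 5, the vectors are linearly independent.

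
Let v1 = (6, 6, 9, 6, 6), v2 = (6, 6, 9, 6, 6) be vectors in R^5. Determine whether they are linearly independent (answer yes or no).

no

Form the matrix with these vectors as rows and row reduce.
R2 ← R2 − R1: [0, 0, 0, 0, 0]
1 nonzero row, so the 2 vectors span a space of dimension 1.
Since 1 < 2, the vectors are linearly dependent.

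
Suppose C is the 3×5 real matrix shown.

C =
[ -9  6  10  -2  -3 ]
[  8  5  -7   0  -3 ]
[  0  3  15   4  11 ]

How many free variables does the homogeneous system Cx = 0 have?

2

Row reduce to echelon form.
R2 ← R2 + (8/9)·R1: [0, 31/3, 17/9, -16/9, -17/3]
R3 ← R3 − (9/31)·R2: [0, 0, 448/31, 140/31, 392/31]
3 nonzero rows, so rank(C) = 3.
C has 5 columns; by rank–nullity, nullity = 5 − 3 = 2.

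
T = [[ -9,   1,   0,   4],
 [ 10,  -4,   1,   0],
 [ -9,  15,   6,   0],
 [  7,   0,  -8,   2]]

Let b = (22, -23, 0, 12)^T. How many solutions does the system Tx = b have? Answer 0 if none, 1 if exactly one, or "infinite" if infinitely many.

1

Row reduce the augmented matrix [T | b].
R2 ← R2 + (10/9)·R1: [0, -26/9, 1, 40/9, 13/9]
R3 ← R3 − R1: [0, 14, 6, -4, -22]
R4 ← R4 + (7/9)·R1: [0, 7/9, -8, 46/9, 262/9]
R3 ← R3 + (63/13)·R2: [0, 0, 141/13, 228/13, -15]
R4 ← R4 + (7/26)·R2: [0, 0, -201/26, 82/13, 59/2]
R4 ← R4 + (67/94)·R3: [0, 0, 0, 884/47, 884/47]
The echelon form has 4 nonzero rows, and every pivot lies in the first 4 columns, so rank(T) = rank([T|b]) = 4.
The system is consistent.
rank = 4 = number of unknowns, so the solution is unique.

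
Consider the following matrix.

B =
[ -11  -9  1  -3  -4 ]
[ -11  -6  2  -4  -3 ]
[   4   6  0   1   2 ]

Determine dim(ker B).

2

Row reduce to echelon form.
R2 ← R2 − R1: [0, 3, 1, -1, 1]
R3 ← R3 + (4/11)·R1: [0, 30/11, 4/11, -1/11, 6/11]
R3 ← R3 − (10/11)·R2: [0, 0, -6/11, 9/11, -4/11]
3 nonzero rows, so rank(B) = 3.
B has 5 columns; by rank–nullity, nullity = 5 − 3 = 2.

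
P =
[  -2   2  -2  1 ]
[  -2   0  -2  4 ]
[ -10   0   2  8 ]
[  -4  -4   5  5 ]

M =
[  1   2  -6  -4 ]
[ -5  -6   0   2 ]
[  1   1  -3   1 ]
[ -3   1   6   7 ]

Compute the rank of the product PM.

First compute PM:
[[-17, -17,  24,  17],
 [-16,  -2,  42,  34],
 [-32, -10, 102,  98],
 [  6,  26,  39,  48]]
Now row reduce the product.
R2 ← R2 − (16/17)·R1: [0, 14, 330/17, 18]
R3 ← R3 − (32/17)·R1: [0, 22, 966/17, 66]
R4 ← R4 + (6/17)·R1: [0, 20, 807/17, 54]
R3 ← R3 − (11/7)·R2: [0, 0, 3132/119, 264/7]
R4 ← R4 − (10/7)·R2: [0, 0, 2349/119, 198/7]
R4 ← R4 − (3/4)·R3: [0, 0, 0, 0]
3 nonzero rows, so rank(PM) = 3.

3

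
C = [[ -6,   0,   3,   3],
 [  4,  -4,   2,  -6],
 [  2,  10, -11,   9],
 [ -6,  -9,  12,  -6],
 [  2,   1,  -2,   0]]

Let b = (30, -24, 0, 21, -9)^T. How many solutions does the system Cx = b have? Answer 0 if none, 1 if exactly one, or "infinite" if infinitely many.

infinite

Row reduce the augmented matrix [C | b].
R2 ← R2 + (2/3)·R1: [0, -4, 4, -4, -4]
R3 ← R3 + (1/3)·R1: [0, 10, -10, 10, 10]
R4 ← R4 − R1: [0, -9, 9, -9, -9]
R5 ← R5 + (1/3)·R1: [0, 1, -1, 1, 1]
R3 ← R3 + (5/2)·R2: [0, 0, 0, 0, 0]
R4 ← R4 − (9/4)·R2: [0, 0, 0, 0, 0]
R5 ← R5 + (1/4)·R2: [0, 0, 0, 0, 0]
The echelon form has 2 nonzero rows, and every pivot lies in the first 4 columns, so rank(C) = rank([C|b]) = 2.
The system is consistent.
rank = 2 < 4 unknowns, so there are infinitely many solutions.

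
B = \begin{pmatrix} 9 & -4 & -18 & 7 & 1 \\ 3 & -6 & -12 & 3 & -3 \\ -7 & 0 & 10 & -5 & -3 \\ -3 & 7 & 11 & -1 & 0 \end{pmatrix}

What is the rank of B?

3

Row reduce to echelon form.
R2 ← R2 − (1/3)·R1: [0, -14/3, -6, 2/3, -10/3]
R3 ← R3 + (7/9)·R1: [0, -28/9, -4, 4/9, -20/9]
R4 ← R4 + (1/3)·R1: [0, 17/3, 5, 4/3, 1/3]
R3 ← R3 − (2/3)·R2: [0, 0, 0, 0, 0]
R4 ← R4 + (17/14)·R2: [0, 0, -16/7, 15/7, -26/7]
Swap R3 ↔ R4
Echelon form has 3 nonzero rows, so rank(B) = 3.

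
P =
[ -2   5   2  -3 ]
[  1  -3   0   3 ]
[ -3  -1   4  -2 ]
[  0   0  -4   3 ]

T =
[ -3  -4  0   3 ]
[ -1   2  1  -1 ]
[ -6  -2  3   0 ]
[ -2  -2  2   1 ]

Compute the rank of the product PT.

First compute PT:
[[ -5,  20,   5, -14],
 [ -6, -16,   3,   9],
 [-10,   6,   7, -10],
 [ 18,   2,  -6,   3]]
Now row reduce the product.
R2 ← R2 − (6/5)·R1: [0, -40, -3, 129/5]
R3 ← R3 − (2)·R1: [0, -34, -3, 18]
R4 ← R4 + (18/5)·R1: [0, 74, 12, -237/5]
R3 ← R3 − (17/20)·R2: [0, 0, -9/20, -393/100]
R4 ← R4 + (37/20)·R2: [0, 0, 129/20, 33/100]
R4 ← R4 + (43/3)·R3: [0, 0, 0, -56]
4 nonzero rows, so rank(PT) = 4.

4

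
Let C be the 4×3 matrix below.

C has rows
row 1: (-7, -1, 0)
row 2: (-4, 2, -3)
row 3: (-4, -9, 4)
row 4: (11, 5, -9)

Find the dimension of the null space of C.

Row reduce to echelon form.
R2 ← R2 − (4/7)·R1: [0, 18/7, -3]
R3 ← R3 − (4/7)·R1: [0, -59/7, 4]
R4 ← R4 + (11/7)·R1: [0, 24/7, -9]
R3 ← R3 + (59/18)·R2: [0, 0, -35/6]
R4 ← R4 − (4/3)·R2: [0, 0, -5]
R4 ← R4 − (6/7)·R3: [0, 0, 0]
3 nonzero rows, so rank(C) = 3.
C has 3 columns; by rank–nullity, nullity = 3 − 3 = 0.

0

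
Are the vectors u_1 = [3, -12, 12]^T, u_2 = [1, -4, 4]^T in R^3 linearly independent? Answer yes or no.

no

Form the matrix with these vectors as rows and row reduce.
R2 ← R2 − (1/3)·R1: [0, 0, 0]
1 nonzero row, so the 2 vectors span a space of dimension 1.
Since 1 < 2, the vectors are linearly dependent.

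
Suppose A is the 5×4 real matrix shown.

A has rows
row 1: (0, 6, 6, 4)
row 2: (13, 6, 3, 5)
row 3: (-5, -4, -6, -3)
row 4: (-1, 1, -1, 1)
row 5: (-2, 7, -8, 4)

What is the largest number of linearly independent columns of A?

4

Row reduce to echelon form.
Swap R1 ↔ R2
R3 ← R3 + (5/13)·R1: [0, -22/13, -63/13, -14/13]
R4 ← R4 + (1/13)·R1: [0, 19/13, -10/13, 18/13]
R5 ← R5 + (2/13)·R1: [0, 103/13, -98/13, 62/13]
R3 ← R3 + (11/39)·R2: [0, 0, -41/13, 2/39]
R4 ← R4 − (19/78)·R2: [0, 0, -29/13, 16/39]
R5 ← R5 − (103/78)·R2: [0, 0, -201/13, -20/39]
R4 ← R4 − (29/41)·R3: [0, 0, 0, 46/123]
R5 ← R5 − (201/41)·R3: [0, 0, 0, -94/123]
R5 ← R5 + (47/23)·R4: [0, 0, 0, 0]
Echelon form has 4 nonzero rows, so rank(A) = 4.
The rank gives the maximum number of linearly independent columns: 4.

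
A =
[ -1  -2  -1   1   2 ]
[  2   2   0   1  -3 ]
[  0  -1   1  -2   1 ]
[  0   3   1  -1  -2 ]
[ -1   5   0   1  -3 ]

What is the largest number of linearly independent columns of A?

Row reduce to echelon form.
R2 ← R2 + (2)·R1: [0, -2, -2, 3, 1]
R5 ← R5 − R1: [0, 7, 1, 0, -5]
R3 ← R3 − (1/2)·R2: [0, 0, 2, -7/2, 1/2]
R4 ← R4 + (3/2)·R2: [0, 0, -2, 7/2, -1/2]
R5 ← R5 + (7/2)·R2: [0, 0, -6, 21/2, -3/2]
R4 ← R4 + R3: [0, 0, 0, 0, 0]
R5 ← R5 + (3)·R3: [0, 0, 0, 0, 0]
Echelon form has 3 nonzero rows, so rank(A) = 3.
The rank gives the maximum number of linearly independent columns: 3.

3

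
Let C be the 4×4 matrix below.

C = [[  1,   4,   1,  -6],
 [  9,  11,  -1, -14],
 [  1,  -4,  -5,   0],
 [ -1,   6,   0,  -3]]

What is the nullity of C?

0

Row reduce to echelon form.
R2 ← R2 − (9)·R1: [0, -25, -10, 40]
R3 ← R3 − R1: [0, -8, -6, 6]
R4 ← R4 + R1: [0, 10, 1, -9]
R3 ← R3 − (8/25)·R2: [0, 0, -14/5, -34/5]
R4 ← R4 + (2/5)·R2: [0, 0, -3, 7]
R4 ← R4 − (15/14)·R3: [0, 0, 0, 100/7]
4 nonzero rows, so rank(C) = 4.
C has 4 columns; by rank–nullity, nullity = 4 − 4 = 0.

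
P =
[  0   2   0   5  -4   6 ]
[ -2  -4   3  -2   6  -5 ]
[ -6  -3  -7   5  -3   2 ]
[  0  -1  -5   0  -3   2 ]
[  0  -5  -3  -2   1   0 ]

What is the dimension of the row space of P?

Row reduce to echelon form.
Swap R1 ↔ R2
R3 ← R3 − (3)·R1: [0, 9, -16, 11, -21, 17]
R3 ← R3 − (9/2)·R2: [0, 0, -16, -23/2, -3, -10]
R4 ← R4 + (1/2)·R2: [0, 0, -5, 5/2, -5, 5]
R5 ← R5 + (5/2)·R2: [0, 0, -3, 21/2, -9, 15]
R4 ← R4 − (5/16)·R3: [0, 0, 0, 195/32, -65/16, 65/8]
R5 ← R5 − (3/16)·R3: [0, 0, 0, 405/32, -135/16, 135/8]
R5 ← R5 − (27/13)·R4: [0, 0, 0, 0, 0, 0]
Echelon form has 4 nonzero rows, so rank(P) = 4.
The row space has dimension equal to the rank: 4.

4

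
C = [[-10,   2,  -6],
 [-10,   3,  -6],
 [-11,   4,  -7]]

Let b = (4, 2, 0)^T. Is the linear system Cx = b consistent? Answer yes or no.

yes

Row reduce the augmented matrix [C | b].
R2 ← R2 − R1: [0, 1, 0, -2]
R3 ← R3 − (11/10)·R1: [0, 9/5, -2/5, -22/5]
R3 ← R3 − (9/5)·R2: [0, 0, -2/5, -4/5]
The echelon form has 3 nonzero rows, and every pivot lies in the first 3 columns, so rank(C) = rank([C|b]) = 3.
The system is consistent.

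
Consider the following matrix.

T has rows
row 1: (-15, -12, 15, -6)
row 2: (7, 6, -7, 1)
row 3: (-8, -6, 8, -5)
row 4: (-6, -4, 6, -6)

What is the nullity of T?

Row reduce to echelon form.
R2 ← R2 + (7/15)·R1: [0, 2/5, 0, -9/5]
R3 ← R3 − (8/15)·R1: [0, 2/5, 0, -9/5]
R4 ← R4 − (2/5)·R1: [0, 4/5, 0, -18/5]
R3 ← R3 − R2: [0, 0, 0, 0]
R4 ← R4 − (2)·R2: [0, 0, 0, 0]
2 nonzero rows, so rank(T) = 2.
T has 4 columns; by rank–nullity, nullity = 4 − 2 = 2.

2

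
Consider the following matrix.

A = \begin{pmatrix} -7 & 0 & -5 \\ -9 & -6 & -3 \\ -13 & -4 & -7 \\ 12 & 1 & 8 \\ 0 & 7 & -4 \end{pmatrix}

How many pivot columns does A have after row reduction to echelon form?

Row reduce to echelon form.
R2 ← R2 − (9/7)·R1: [0, -6, 24/7]
R3 ← R3 − (13/7)·R1: [0, -4, 16/7]
R4 ← R4 + (12/7)·R1: [0, 1, -4/7]
R3 ← R3 − (2/3)·R2: [0, 0, 0]
R4 ← R4 + (1/6)·R2: [0, 0, 0]
R5 ← R5 + (7/6)·R2: [0, 0, 0]
Echelon form has 2 nonzero rows, so rank(A) = 2.
Each nonzero row contributes one pivot column: 2 pivot columns.

2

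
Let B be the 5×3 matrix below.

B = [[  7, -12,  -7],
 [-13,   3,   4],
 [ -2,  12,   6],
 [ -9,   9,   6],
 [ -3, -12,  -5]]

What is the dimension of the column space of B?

Row reduce to echelon form.
R2 ← R2 + (13/7)·R1: [0, -135/7, -9]
R3 ← R3 + (2/7)·R1: [0, 60/7, 4]
R4 ← R4 + (9/7)·R1: [0, -45/7, -3]
R5 ← R5 + (3/7)·R1: [0, -120/7, -8]
R3 ← R3 + (4/9)·R2: [0, 0, 0]
R4 ← R4 − (1/3)·R2: [0, 0, 0]
R5 ← R5 − (8/9)·R2: [0, 0, 0]
Echelon form has 2 nonzero rows, so rank(B) = 2.
The column space has dimension equal to the rank: 2.

2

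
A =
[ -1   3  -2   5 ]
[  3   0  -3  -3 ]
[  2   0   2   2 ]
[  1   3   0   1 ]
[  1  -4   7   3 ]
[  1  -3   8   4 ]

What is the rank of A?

Row reduce to echelon form.
R2 ← R2 + (3)·R1: [0, 9, -9, 12]
R3 ← R3 + (2)·R1: [0, 6, -2, 12]
R4 ← R4 + R1: [0, 6, -2, 6]
R5 ← R5 + R1: [0, -1, 5, 8]
R6 ← R6 + R1: [0, 0, 6, 9]
R3 ← R3 − (2/3)·R2: [0, 0, 4, 4]
R4 ← R4 − (2/3)·R2: [0, 0, 4, -2]
R5 ← R5 + (1/9)·R2: [0, 0, 4, 28/3]
R4 ← R4 − R3: [0, 0, 0, -6]
R5 ← R5 − R3: [0, 0, 0, 16/3]
R6 ← R6 − (3/2)·R3: [0, 0, 0, 3]
R5 ← R5 + (8/9)·R4: [0, 0, 0, 0]
R6 ← R6 + (1/2)·R4: [0, 0, 0, 0]
Echelon form has 4 nonzero rows, so rank(A) = 4.

4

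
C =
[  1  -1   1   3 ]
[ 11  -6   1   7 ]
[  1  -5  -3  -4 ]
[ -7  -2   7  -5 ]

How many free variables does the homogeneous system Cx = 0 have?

0

Row reduce to echelon form.
R2 ← R2 − (11)·R1: [0, 5, -10, -26]
R3 ← R3 − R1: [0, -4, -4, -7]
R4 ← R4 + (7)·R1: [0, -9, 14, 16]
R3 ← R3 + (4/5)·R2: [0, 0, -12, -139/5]
R4 ← R4 + (9/5)·R2: [0, 0, -4, -154/5]
R4 ← R4 − (1/3)·R3: [0, 0, 0, -323/15]
4 nonzero rows, so rank(C) = 4.
C has 4 columns; by rank–nullity, nullity = 4 − 4 = 0.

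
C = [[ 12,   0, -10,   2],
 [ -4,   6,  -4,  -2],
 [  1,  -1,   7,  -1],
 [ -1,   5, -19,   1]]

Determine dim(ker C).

Row reduce to echelon form.
R2 ← R2 + (1/3)·R1: [0, 6, -22/3, -4/3]
R3 ← R3 − (1/12)·R1: [0, -1, 47/6, -7/6]
R4 ← R4 + (1/12)·R1: [0, 5, -119/6, 7/6]
R3 ← R3 + (1/6)·R2: [0, 0, 119/18, -25/18]
R4 ← R4 − (5/6)·R2: [0, 0, -247/18, 41/18]
R4 ← R4 + (247/119)·R3: [0, 0, 0, -72/119]
4 nonzero rows, so rank(C) = 4.
C has 4 columns; by rank–nullity, nullity = 4 − 4 = 0.

0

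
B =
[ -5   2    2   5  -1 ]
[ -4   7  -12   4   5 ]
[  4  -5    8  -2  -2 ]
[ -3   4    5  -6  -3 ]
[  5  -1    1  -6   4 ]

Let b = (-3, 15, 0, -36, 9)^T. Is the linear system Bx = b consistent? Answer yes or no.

Row reduce the augmented matrix [B | b].
R2 ← R2 − (4/5)·R1: [0, 27/5, -68/5, 0, 29/5, 87/5]
R3 ← R3 + (4/5)·R1: [0, -17/5, 48/5, 2, -14/5, -12/5]
R4 ← R4 − (3/5)·R1: [0, 14/5, 19/5, -9, -12/5, -171/5]
R5 ← R5 + R1: [0, 1, 3, -1, 3, 6]
R3 ← R3 + (17/27)·R2: [0, 0, 28/27, 2, 23/27, 77/9]
R4 ← R4 − (14/27)·R2: [0, 0, 293/27, -9, -146/27, -389/9]
R5 ← R5 − (5/27)·R2: [0, 0, 149/27, -1, 52/27, 25/9]
R4 ← R4 − (293/28)·R3: [0, 0, 0, -419/14, -401/28, -531/4]
R5 ← R5 − (149/28)·R3: [0, 0, 0, -163/14, -73/28, -171/4]
R5 ← R5 − (163/419)·R4: [0, 0, 0, 0, 1242/419, 3726/419]
The echelon form has 5 nonzero rows, and every pivot lies in the first 5 columns, so rank(B) = rank([B|b]) = 5.
The system is consistent.

yes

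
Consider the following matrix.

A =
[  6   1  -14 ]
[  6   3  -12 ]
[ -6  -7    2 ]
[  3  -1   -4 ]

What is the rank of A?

3

Row reduce to echelon form.
R2 ← R2 − R1: [0, 2, 2]
R3 ← R3 + R1: [0, -6, -12]
R4 ← R4 − (1/2)·R1: [0, -3/2, 3]
R3 ← R3 + (3)·R2: [0, 0, -6]
R4 ← R4 + (3/4)·R2: [0, 0, 9/2]
R4 ← R4 + (3/4)·R3: [0, 0, 0]
Echelon form has 3 nonzero rows, so rank(A) = 3.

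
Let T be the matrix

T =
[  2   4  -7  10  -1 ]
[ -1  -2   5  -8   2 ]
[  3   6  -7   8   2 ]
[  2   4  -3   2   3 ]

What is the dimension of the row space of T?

2

Row reduce to echelon form.
R2 ← R2 + (1/2)·R1: [0, 0, 3/2, -3, 3/2]
R3 ← R3 − (3/2)·R1: [0, 0, 7/2, -7, 7/2]
R4 ← R4 − R1: [0, 0, 4, -8, 4]
R3 ← R3 − (7/3)·R2: [0, 0, 0, 0, 0]
R4 ← R4 − (8/3)·R2: [0, 0, 0, 0, 0]
Echelon form has 2 nonzero rows, so rank(T) = 2.
The row space has dimension equal to the rank: 2.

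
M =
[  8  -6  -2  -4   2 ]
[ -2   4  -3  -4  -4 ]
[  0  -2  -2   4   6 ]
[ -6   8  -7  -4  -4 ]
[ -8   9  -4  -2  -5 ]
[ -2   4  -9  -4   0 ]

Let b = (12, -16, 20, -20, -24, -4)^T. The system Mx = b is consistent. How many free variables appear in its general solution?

2

Row reduce the augmented matrix [M | b].
R2 ← R2 + (1/4)·R1: [0, 5/2, -7/2, -5, -7/2, -13]
R4 ← R4 + (3/4)·R1: [0, 7/2, -17/2, -7, -5/2, -11]
R5 ← R5 + R1: [0, 3, -6, -6, -3, -12]
R6 ← R6 + (1/4)·R1: [0, 5/2, -19/2, -5, 1/2, -1]
R3 ← R3 + (4/5)·R2: [0, 0, -24/5, 0, 16/5, 48/5]
R4 ← R4 − (7/5)·R2: [0, 0, -18/5, 0, 12/5, 36/5]
R5 ← R5 − (6/5)·R2: [0, 0, -9/5, 0, 6/5, 18/5]
R6 ← R6 − R2: [0, 0, -6, 0, 4, 12]
R4 ← R4 − (3/4)·R3: [0, 0, 0, 0, 0, 0]
R5 ← R5 − (3/8)·R3: [0, 0, 0, 0, 0, 0]
R6 ← R6 − (5/4)·R3: [0, 0, 0, 0, 0, 0]
The echelon form has 3 nonzero rows, and every pivot lies in the first 5 columns, so rank(M) = rank([M|b]) = 3.
The system is consistent.
Free variables = (unknowns) − (rank) = 5 − 3 = 2.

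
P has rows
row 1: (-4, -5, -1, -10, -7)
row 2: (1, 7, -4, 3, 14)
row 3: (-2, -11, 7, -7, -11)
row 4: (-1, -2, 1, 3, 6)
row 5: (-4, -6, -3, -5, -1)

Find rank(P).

5

Row reduce to echelon form.
R2 ← R2 + (1/4)·R1: [0, 23/4, -17/4, 1/2, 49/4]
R3 ← R3 − (1/2)·R1: [0, -17/2, 15/2, -2, -15/2]
R4 ← R4 − (1/4)·R1: [0, -3/4, 5/4, 11/2, 31/4]
R5 ← R5 − R1: [0, -1, -2, 5, 6]
R3 ← R3 + (34/23)·R2: [0, 0, 28/23, -29/23, 244/23]
R4 ← R4 + (3/23)·R2: [0, 0, 16/23, 128/23, 215/23]
R5 ← R5 + (4/23)·R2: [0, 0, -63/23, 117/23, 187/23]
R4 ← R4 − (4/7)·R3: [0, 0, 0, 44/7, 23/7]
R5 ← R5 + (9/4)·R3: [0, 0, 0, 9/4, 32]
R5 ← R5 − (63/176)·R4: [0, 0, 0, 0, 5425/176]
Echelon form has 5 nonzero rows, so rank(P) = 5.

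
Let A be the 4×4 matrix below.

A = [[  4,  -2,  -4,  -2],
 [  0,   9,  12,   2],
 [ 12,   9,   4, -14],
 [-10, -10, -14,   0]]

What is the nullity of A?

Row reduce to echelon form.
R3 ← R3 − (3)·R1: [0, 15, 16, -8]
R4 ← R4 + (5/2)·R1: [0, -15, -24, -5]
R3 ← R3 − (5/3)·R2: [0, 0, -4, -34/3]
R4 ← R4 + (5/3)·R2: [0, 0, -4, -5/3]
R4 ← R4 − R3: [0, 0, 0, 29/3]
4 nonzero rows, so rank(A) = 4.
A has 4 columns; by rank–nullity, nullity = 4 − 4 = 0.

0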